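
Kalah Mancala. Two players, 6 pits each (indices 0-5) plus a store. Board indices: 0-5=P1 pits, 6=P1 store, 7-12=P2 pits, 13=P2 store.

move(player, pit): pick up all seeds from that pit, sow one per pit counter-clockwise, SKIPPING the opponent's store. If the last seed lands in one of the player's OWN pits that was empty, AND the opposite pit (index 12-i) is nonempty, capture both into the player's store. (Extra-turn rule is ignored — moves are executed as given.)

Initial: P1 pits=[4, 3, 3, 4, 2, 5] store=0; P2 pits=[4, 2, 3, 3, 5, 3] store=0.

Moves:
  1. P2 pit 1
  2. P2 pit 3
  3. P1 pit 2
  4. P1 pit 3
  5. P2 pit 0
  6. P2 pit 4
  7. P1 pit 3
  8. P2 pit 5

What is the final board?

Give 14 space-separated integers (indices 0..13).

Move 1: P2 pit1 -> P1=[4,3,3,4,2,5](0) P2=[4,0,4,4,5,3](0)
Move 2: P2 pit3 -> P1=[5,3,3,4,2,5](0) P2=[4,0,4,0,6,4](1)
Move 3: P1 pit2 -> P1=[5,3,0,5,3,6](0) P2=[4,0,4,0,6,4](1)
Move 4: P1 pit3 -> P1=[5,3,0,0,4,7](1) P2=[5,1,4,0,6,4](1)
Move 5: P2 pit0 -> P1=[5,3,0,0,4,7](1) P2=[0,2,5,1,7,5](1)
Move 6: P2 pit4 -> P1=[6,4,1,1,5,7](1) P2=[0,2,5,1,0,6](2)
Move 7: P1 pit3 -> P1=[6,4,1,0,6,7](1) P2=[0,2,5,1,0,6](2)
Move 8: P2 pit5 -> P1=[7,5,2,1,7,7](1) P2=[0,2,5,1,0,0](3)

Answer: 7 5 2 1 7 7 1 0 2 5 1 0 0 3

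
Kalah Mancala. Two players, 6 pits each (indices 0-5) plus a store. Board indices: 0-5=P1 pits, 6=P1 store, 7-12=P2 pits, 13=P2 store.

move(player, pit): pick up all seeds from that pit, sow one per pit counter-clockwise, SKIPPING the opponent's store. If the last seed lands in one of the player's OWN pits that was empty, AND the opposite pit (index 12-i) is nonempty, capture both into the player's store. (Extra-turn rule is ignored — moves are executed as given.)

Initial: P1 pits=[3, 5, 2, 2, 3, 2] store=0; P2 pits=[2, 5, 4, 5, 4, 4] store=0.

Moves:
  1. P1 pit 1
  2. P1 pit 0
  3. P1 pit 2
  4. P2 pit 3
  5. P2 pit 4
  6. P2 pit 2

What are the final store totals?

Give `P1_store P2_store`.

Answer: 2 3

Derivation:
Move 1: P1 pit1 -> P1=[3,0,3,3,4,3](1) P2=[2,5,4,5,4,4](0)
Move 2: P1 pit0 -> P1=[0,1,4,4,4,3](1) P2=[2,5,4,5,4,4](0)
Move 3: P1 pit2 -> P1=[0,1,0,5,5,4](2) P2=[2,5,4,5,4,4](0)
Move 4: P2 pit3 -> P1=[1,2,0,5,5,4](2) P2=[2,5,4,0,5,5](1)
Move 5: P2 pit4 -> P1=[2,3,1,5,5,4](2) P2=[2,5,4,0,0,6](2)
Move 6: P2 pit2 -> P1=[2,3,1,5,5,4](2) P2=[2,5,0,1,1,7](3)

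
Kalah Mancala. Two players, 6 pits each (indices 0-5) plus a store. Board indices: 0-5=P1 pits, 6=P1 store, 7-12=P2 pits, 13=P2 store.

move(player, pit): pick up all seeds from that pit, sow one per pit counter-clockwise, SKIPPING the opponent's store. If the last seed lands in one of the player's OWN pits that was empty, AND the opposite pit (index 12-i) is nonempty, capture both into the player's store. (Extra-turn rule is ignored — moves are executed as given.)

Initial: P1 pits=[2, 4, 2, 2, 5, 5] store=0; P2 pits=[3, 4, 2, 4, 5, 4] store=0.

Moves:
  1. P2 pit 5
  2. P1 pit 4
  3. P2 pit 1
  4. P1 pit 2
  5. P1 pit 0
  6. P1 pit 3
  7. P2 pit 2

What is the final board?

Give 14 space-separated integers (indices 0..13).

Move 1: P2 pit5 -> P1=[3,5,3,2,5,5](0) P2=[3,4,2,4,5,0](1)
Move 2: P1 pit4 -> P1=[3,5,3,2,0,6](1) P2=[4,5,3,4,5,0](1)
Move 3: P2 pit1 -> P1=[3,5,3,2,0,6](1) P2=[4,0,4,5,6,1](2)
Move 4: P1 pit2 -> P1=[3,5,0,3,1,7](1) P2=[4,0,4,5,6,1](2)
Move 5: P1 pit0 -> P1=[0,6,1,4,1,7](1) P2=[4,0,4,5,6,1](2)
Move 6: P1 pit3 -> P1=[0,6,1,0,2,8](2) P2=[5,0,4,5,6,1](2)
Move 7: P2 pit2 -> P1=[0,6,1,0,2,8](2) P2=[5,0,0,6,7,2](3)

Answer: 0 6 1 0 2 8 2 5 0 0 6 7 2 3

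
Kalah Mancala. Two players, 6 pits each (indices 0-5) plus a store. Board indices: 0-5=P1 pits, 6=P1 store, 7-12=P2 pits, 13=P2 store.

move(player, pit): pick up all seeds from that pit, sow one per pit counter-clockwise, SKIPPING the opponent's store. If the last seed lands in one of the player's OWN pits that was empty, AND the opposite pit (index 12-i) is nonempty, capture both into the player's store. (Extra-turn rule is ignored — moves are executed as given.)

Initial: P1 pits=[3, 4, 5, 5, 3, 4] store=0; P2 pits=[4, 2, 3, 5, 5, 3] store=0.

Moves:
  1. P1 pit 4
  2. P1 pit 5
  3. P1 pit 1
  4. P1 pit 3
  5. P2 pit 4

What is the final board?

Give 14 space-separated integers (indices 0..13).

Answer: 4 1 7 0 2 1 10 1 4 5 6 0 4 1

Derivation:
Move 1: P1 pit4 -> P1=[3,4,5,5,0,5](1) P2=[5,2,3,5,5,3](0)
Move 2: P1 pit5 -> P1=[3,4,5,5,0,0](2) P2=[6,3,4,6,5,3](0)
Move 3: P1 pit1 -> P1=[3,0,6,6,1,0](9) P2=[0,3,4,6,5,3](0)
Move 4: P1 pit3 -> P1=[3,0,6,0,2,1](10) P2=[1,4,5,6,5,3](0)
Move 5: P2 pit4 -> P1=[4,1,7,0,2,1](10) P2=[1,4,5,6,0,4](1)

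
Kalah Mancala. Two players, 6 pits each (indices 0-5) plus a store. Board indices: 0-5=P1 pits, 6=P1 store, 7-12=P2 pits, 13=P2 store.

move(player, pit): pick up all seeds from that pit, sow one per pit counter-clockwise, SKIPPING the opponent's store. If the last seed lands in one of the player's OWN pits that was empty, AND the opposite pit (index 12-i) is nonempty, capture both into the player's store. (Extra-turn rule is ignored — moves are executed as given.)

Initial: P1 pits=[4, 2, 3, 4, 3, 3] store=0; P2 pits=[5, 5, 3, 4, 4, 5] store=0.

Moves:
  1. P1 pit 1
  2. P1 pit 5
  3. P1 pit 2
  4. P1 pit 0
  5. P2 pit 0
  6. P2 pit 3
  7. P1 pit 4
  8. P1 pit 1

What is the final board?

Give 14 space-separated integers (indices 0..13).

Move 1: P1 pit1 -> P1=[4,0,4,5,3,3](0) P2=[5,5,3,4,4,5](0)
Move 2: P1 pit5 -> P1=[4,0,4,5,3,0](1) P2=[6,6,3,4,4,5](0)
Move 3: P1 pit2 -> P1=[4,0,0,6,4,1](2) P2=[6,6,3,4,4,5](0)
Move 4: P1 pit0 -> P1=[0,1,1,7,5,1](2) P2=[6,6,3,4,4,5](0)
Move 5: P2 pit0 -> P1=[0,1,1,7,5,1](2) P2=[0,7,4,5,5,6](1)
Move 6: P2 pit3 -> P1=[1,2,1,7,5,1](2) P2=[0,7,4,0,6,7](2)
Move 7: P1 pit4 -> P1=[1,2,1,7,0,2](3) P2=[1,8,5,0,6,7](2)
Move 8: P1 pit1 -> P1=[1,0,2,8,0,2](3) P2=[1,8,5,0,6,7](2)

Answer: 1 0 2 8 0 2 3 1 8 5 0 6 7 2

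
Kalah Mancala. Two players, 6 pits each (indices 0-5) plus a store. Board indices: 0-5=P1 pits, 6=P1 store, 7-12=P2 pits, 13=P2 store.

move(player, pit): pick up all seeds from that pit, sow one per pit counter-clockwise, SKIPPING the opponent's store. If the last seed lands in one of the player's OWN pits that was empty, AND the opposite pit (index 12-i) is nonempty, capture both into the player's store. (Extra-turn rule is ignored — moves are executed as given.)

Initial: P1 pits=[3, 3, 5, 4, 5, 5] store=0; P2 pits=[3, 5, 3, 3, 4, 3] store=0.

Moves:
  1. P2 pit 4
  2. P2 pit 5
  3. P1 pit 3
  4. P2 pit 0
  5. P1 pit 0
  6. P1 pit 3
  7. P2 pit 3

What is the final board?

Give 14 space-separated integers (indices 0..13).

Answer: 1 1 7 0 8 7 1 0 6 4 0 1 1 9

Derivation:
Move 1: P2 pit4 -> P1=[4,4,5,4,5,5](0) P2=[3,5,3,3,0,4](1)
Move 2: P2 pit5 -> P1=[5,5,6,4,5,5](0) P2=[3,5,3,3,0,0](2)
Move 3: P1 pit3 -> P1=[5,5,6,0,6,6](1) P2=[4,5,3,3,0,0](2)
Move 4: P2 pit0 -> P1=[5,0,6,0,6,6](1) P2=[0,6,4,4,0,0](8)
Move 5: P1 pit0 -> P1=[0,1,7,1,7,7](1) P2=[0,6,4,4,0,0](8)
Move 6: P1 pit3 -> P1=[0,1,7,0,8,7](1) P2=[0,6,4,4,0,0](8)
Move 7: P2 pit3 -> P1=[1,1,7,0,8,7](1) P2=[0,6,4,0,1,1](9)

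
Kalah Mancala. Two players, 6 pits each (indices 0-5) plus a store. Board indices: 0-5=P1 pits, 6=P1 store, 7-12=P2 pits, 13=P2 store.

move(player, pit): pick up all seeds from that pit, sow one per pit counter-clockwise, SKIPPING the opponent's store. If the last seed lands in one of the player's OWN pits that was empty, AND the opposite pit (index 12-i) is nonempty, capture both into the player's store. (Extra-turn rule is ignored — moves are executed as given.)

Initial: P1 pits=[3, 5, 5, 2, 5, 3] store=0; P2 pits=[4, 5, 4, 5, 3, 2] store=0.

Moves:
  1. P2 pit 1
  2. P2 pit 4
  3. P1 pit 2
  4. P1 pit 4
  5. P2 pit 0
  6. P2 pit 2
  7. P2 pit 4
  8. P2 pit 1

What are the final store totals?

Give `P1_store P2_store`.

Move 1: P2 pit1 -> P1=[3,5,5,2,5,3](0) P2=[4,0,5,6,4,3](1)
Move 2: P2 pit4 -> P1=[4,6,5,2,5,3](0) P2=[4,0,5,6,0,4](2)
Move 3: P1 pit2 -> P1=[4,6,0,3,6,4](1) P2=[5,0,5,6,0,4](2)
Move 4: P1 pit4 -> P1=[4,6,0,3,0,5](2) P2=[6,1,6,7,0,4](2)
Move 5: P2 pit0 -> P1=[4,6,0,3,0,5](2) P2=[0,2,7,8,1,5](3)
Move 6: P2 pit2 -> P1=[5,7,1,3,0,5](2) P2=[0,2,0,9,2,6](4)
Move 7: P2 pit4 -> P1=[5,7,1,3,0,5](2) P2=[0,2,0,9,0,7](5)
Move 8: P2 pit1 -> P1=[5,7,1,3,0,5](2) P2=[0,0,1,10,0,7](5)

Answer: 2 5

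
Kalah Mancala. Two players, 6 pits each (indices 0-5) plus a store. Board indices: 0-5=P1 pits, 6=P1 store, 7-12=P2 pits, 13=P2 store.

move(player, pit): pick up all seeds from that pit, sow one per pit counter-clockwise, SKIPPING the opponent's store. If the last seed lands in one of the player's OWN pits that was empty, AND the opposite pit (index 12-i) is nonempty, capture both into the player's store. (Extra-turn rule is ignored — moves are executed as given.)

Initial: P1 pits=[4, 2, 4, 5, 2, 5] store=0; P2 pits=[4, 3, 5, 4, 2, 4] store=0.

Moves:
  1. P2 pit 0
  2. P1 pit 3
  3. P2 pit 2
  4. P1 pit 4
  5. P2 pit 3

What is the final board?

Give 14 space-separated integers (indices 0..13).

Move 1: P2 pit0 -> P1=[4,2,4,5,2,5](0) P2=[0,4,6,5,3,4](0)
Move 2: P1 pit3 -> P1=[4,2,4,0,3,6](1) P2=[1,5,6,5,3,4](0)
Move 3: P2 pit2 -> P1=[5,3,4,0,3,6](1) P2=[1,5,0,6,4,5](1)
Move 4: P1 pit4 -> P1=[5,3,4,0,0,7](2) P2=[2,5,0,6,4,5](1)
Move 5: P2 pit3 -> P1=[6,4,5,0,0,7](2) P2=[2,5,0,0,5,6](2)

Answer: 6 4 5 0 0 7 2 2 5 0 0 5 6 2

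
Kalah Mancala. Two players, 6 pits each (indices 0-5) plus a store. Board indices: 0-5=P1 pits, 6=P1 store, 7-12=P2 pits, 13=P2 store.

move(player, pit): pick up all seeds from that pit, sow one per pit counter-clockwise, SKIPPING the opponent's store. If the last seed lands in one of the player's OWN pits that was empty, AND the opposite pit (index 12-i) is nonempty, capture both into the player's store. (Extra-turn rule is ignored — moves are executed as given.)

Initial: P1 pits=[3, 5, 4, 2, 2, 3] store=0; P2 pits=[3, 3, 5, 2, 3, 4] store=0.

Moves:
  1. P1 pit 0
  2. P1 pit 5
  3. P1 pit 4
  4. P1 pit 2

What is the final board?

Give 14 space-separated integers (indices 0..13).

Move 1: P1 pit0 -> P1=[0,6,5,3,2,3](0) P2=[3,3,5,2,3,4](0)
Move 2: P1 pit5 -> P1=[0,6,5,3,2,0](1) P2=[4,4,5,2,3,4](0)
Move 3: P1 pit4 -> P1=[0,6,5,3,0,1](2) P2=[4,4,5,2,3,4](0)
Move 4: P1 pit2 -> P1=[0,6,0,4,1,2](3) P2=[5,4,5,2,3,4](0)

Answer: 0 6 0 4 1 2 3 5 4 5 2 3 4 0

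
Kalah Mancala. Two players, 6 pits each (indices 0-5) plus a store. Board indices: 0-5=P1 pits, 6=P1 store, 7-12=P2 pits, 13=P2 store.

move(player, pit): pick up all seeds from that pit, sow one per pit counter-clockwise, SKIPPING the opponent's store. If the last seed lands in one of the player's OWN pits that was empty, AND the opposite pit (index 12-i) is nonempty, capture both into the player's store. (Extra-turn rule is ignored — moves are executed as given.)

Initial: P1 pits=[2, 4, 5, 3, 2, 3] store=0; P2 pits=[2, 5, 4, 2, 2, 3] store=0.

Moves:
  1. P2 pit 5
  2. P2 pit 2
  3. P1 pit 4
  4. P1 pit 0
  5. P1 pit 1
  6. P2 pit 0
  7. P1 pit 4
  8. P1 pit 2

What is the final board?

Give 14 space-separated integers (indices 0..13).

Answer: 0 0 0 6 1 7 3 1 7 2 4 3 1 2

Derivation:
Move 1: P2 pit5 -> P1=[3,5,5,3,2,3](0) P2=[2,5,4,2,2,0](1)
Move 2: P2 pit2 -> P1=[3,5,5,3,2,3](0) P2=[2,5,0,3,3,1](2)
Move 3: P1 pit4 -> P1=[3,5,5,3,0,4](1) P2=[2,5,0,3,3,1](2)
Move 4: P1 pit0 -> P1=[0,6,6,4,0,4](1) P2=[2,5,0,3,3,1](2)
Move 5: P1 pit1 -> P1=[0,0,7,5,1,5](2) P2=[3,5,0,3,3,1](2)
Move 6: P2 pit0 -> P1=[0,0,7,5,1,5](2) P2=[0,6,1,4,3,1](2)
Move 7: P1 pit4 -> P1=[0,0,7,5,0,6](2) P2=[0,6,1,4,3,1](2)
Move 8: P1 pit2 -> P1=[0,0,0,6,1,7](3) P2=[1,7,2,4,3,1](2)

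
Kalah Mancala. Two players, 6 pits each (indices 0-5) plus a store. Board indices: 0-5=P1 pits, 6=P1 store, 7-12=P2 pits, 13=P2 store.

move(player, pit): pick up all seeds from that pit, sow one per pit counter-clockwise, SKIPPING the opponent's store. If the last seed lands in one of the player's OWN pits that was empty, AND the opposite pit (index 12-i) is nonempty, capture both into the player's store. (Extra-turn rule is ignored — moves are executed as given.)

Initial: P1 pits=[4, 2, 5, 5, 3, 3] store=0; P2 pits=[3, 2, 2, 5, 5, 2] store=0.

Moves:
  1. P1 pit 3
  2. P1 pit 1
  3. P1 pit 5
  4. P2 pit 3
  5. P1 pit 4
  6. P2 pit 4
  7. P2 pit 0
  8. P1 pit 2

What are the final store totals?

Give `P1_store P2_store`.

Move 1: P1 pit3 -> P1=[4,2,5,0,4,4](1) P2=[4,3,2,5,5,2](0)
Move 2: P1 pit1 -> P1=[4,0,6,0,4,4](4) P2=[4,3,0,5,5,2](0)
Move 3: P1 pit5 -> P1=[4,0,6,0,4,0](5) P2=[5,4,1,5,5,2](0)
Move 4: P2 pit3 -> P1=[5,1,6,0,4,0](5) P2=[5,4,1,0,6,3](1)
Move 5: P1 pit4 -> P1=[5,1,6,0,0,1](6) P2=[6,5,1,0,6,3](1)
Move 6: P2 pit4 -> P1=[6,2,7,1,0,1](6) P2=[6,5,1,0,0,4](2)
Move 7: P2 pit0 -> P1=[6,2,7,1,0,1](6) P2=[0,6,2,1,1,5](3)
Move 8: P1 pit2 -> P1=[6,2,0,2,1,2](7) P2=[1,7,3,1,1,5](3)

Answer: 7 3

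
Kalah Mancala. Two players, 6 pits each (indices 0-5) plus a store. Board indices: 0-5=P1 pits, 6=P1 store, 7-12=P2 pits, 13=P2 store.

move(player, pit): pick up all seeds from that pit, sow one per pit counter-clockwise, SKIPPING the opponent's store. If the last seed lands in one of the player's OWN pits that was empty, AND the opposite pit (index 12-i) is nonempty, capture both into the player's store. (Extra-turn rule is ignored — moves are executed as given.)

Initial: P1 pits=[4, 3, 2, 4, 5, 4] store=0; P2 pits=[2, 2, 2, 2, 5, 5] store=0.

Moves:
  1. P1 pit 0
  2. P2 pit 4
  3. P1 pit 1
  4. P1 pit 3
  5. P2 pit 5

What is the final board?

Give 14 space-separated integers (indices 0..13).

Answer: 2 1 6 1 9 6 2 3 3 3 2 0 0 2

Derivation:
Move 1: P1 pit0 -> P1=[0,4,3,5,6,4](0) P2=[2,2,2,2,5,5](0)
Move 2: P2 pit4 -> P1=[1,5,4,5,6,4](0) P2=[2,2,2,2,0,6](1)
Move 3: P1 pit1 -> P1=[1,0,5,6,7,5](1) P2=[2,2,2,2,0,6](1)
Move 4: P1 pit3 -> P1=[1,0,5,0,8,6](2) P2=[3,3,3,2,0,6](1)
Move 5: P2 pit5 -> P1=[2,1,6,1,9,6](2) P2=[3,3,3,2,0,0](2)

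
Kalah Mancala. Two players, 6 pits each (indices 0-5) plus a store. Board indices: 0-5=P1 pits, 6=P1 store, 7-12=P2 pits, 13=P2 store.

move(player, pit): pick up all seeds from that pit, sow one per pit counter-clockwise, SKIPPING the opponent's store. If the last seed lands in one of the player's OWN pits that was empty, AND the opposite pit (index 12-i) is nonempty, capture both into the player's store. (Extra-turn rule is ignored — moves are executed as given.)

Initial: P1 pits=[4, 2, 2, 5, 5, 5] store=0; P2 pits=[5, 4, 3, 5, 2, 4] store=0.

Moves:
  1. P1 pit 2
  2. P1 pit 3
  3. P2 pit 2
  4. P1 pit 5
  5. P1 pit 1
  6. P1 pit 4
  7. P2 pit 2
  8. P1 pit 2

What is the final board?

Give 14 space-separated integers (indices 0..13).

Move 1: P1 pit2 -> P1=[4,2,0,6,6,5](0) P2=[5,4,3,5,2,4](0)
Move 2: P1 pit3 -> P1=[4,2,0,0,7,6](1) P2=[6,5,4,5,2,4](0)
Move 3: P2 pit2 -> P1=[4,2,0,0,7,6](1) P2=[6,5,0,6,3,5](1)
Move 4: P1 pit5 -> P1=[4,2,0,0,7,0](2) P2=[7,6,1,7,4,5](1)
Move 5: P1 pit1 -> P1=[4,0,1,0,7,0](4) P2=[7,6,0,7,4,5](1)
Move 6: P1 pit4 -> P1=[4,0,1,0,0,1](5) P2=[8,7,1,8,5,5](1)
Move 7: P2 pit2 -> P1=[4,0,1,0,0,1](5) P2=[8,7,0,9,5,5](1)
Move 8: P1 pit2 -> P1=[4,0,0,1,0,1](5) P2=[8,7,0,9,5,5](1)

Answer: 4 0 0 1 0 1 5 8 7 0 9 5 5 1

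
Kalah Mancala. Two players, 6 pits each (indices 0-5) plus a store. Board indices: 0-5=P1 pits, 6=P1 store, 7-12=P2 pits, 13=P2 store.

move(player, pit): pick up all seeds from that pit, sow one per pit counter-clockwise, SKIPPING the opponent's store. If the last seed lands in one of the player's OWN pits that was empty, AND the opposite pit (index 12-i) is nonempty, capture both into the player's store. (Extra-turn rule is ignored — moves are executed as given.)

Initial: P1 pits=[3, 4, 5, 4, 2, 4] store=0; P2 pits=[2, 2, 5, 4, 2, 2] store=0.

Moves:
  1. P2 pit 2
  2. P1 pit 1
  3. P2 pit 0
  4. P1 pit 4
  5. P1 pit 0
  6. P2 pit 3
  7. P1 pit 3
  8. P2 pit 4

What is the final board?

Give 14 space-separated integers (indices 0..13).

Move 1: P2 pit2 -> P1=[4,4,5,4,2,4](0) P2=[2,2,0,5,3,3](1)
Move 2: P1 pit1 -> P1=[4,0,6,5,3,5](0) P2=[2,2,0,5,3,3](1)
Move 3: P2 pit0 -> P1=[4,0,6,0,3,5](0) P2=[0,3,0,5,3,3](7)
Move 4: P1 pit4 -> P1=[4,0,6,0,0,6](1) P2=[1,3,0,5,3,3](7)
Move 5: P1 pit0 -> P1=[0,1,7,1,0,6](5) P2=[1,0,0,5,3,3](7)
Move 6: P2 pit3 -> P1=[1,2,7,1,0,6](5) P2=[1,0,0,0,4,4](8)
Move 7: P1 pit3 -> P1=[1,2,7,0,1,6](5) P2=[1,0,0,0,4,4](8)
Move 8: P2 pit4 -> P1=[2,3,7,0,1,6](5) P2=[1,0,0,0,0,5](9)

Answer: 2 3 7 0 1 6 5 1 0 0 0 0 5 9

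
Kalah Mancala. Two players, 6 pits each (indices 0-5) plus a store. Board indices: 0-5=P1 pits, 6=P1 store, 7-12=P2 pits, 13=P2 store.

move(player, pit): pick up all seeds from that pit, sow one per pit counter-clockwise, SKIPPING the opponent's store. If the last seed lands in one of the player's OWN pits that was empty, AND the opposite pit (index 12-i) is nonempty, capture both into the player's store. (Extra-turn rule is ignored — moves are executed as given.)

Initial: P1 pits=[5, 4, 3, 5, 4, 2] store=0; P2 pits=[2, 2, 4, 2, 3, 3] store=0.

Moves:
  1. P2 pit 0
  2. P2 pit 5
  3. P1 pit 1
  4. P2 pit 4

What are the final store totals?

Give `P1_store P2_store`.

Move 1: P2 pit0 -> P1=[5,4,3,5,4,2](0) P2=[0,3,5,2,3,3](0)
Move 2: P2 pit5 -> P1=[6,5,3,5,4,2](0) P2=[0,3,5,2,3,0](1)
Move 3: P1 pit1 -> P1=[6,0,4,6,5,3](1) P2=[0,3,5,2,3,0](1)
Move 4: P2 pit4 -> P1=[7,0,4,6,5,3](1) P2=[0,3,5,2,0,1](2)

Answer: 1 2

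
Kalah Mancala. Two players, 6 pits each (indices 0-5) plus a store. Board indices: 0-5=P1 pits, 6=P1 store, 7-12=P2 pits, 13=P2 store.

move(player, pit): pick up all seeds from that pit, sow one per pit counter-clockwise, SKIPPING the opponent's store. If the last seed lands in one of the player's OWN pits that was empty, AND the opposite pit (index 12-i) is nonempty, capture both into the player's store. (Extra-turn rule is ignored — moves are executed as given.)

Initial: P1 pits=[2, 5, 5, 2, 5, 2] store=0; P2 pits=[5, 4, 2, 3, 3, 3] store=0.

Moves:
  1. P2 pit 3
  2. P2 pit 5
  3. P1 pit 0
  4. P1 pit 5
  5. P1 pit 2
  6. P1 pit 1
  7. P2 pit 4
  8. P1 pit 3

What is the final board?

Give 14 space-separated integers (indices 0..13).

Move 1: P2 pit3 -> P1=[2,5,5,2,5,2](0) P2=[5,4,2,0,4,4](1)
Move 2: P2 pit5 -> P1=[3,6,6,2,5,2](0) P2=[5,4,2,0,4,0](2)
Move 3: P1 pit0 -> P1=[0,7,7,3,5,2](0) P2=[5,4,2,0,4,0](2)
Move 4: P1 pit5 -> P1=[0,7,7,3,5,0](1) P2=[6,4,2,0,4,0](2)
Move 5: P1 pit2 -> P1=[0,7,0,4,6,1](2) P2=[7,5,3,0,4,0](2)
Move 6: P1 pit1 -> P1=[0,0,1,5,7,2](3) P2=[8,6,3,0,4,0](2)
Move 7: P2 pit4 -> P1=[1,1,1,5,7,2](3) P2=[8,6,3,0,0,1](3)
Move 8: P1 pit3 -> P1=[1,1,1,0,8,3](4) P2=[9,7,3,0,0,1](3)

Answer: 1 1 1 0 8 3 4 9 7 3 0 0 1 3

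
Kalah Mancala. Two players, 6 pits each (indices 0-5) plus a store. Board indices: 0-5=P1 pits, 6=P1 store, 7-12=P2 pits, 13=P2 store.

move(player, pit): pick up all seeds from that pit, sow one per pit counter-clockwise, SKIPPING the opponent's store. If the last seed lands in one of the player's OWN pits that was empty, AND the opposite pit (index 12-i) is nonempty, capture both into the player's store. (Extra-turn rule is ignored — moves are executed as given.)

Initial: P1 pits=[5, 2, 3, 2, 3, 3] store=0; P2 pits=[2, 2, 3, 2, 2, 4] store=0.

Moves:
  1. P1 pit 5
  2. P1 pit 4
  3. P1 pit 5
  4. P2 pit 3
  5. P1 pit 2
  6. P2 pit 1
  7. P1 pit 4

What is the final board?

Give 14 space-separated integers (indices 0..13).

Move 1: P1 pit5 -> P1=[5,2,3,2,3,0](1) P2=[3,3,3,2,2,4](0)
Move 2: P1 pit4 -> P1=[5,2,3,2,0,1](2) P2=[4,3,3,2,2,4](0)
Move 3: P1 pit5 -> P1=[5,2,3,2,0,0](3) P2=[4,3,3,2,2,4](0)
Move 4: P2 pit3 -> P1=[5,2,3,2,0,0](3) P2=[4,3,3,0,3,5](0)
Move 5: P1 pit2 -> P1=[5,2,0,3,1,0](8) P2=[0,3,3,0,3,5](0)
Move 6: P2 pit1 -> P1=[5,2,0,3,1,0](8) P2=[0,0,4,1,4,5](0)
Move 7: P1 pit4 -> P1=[5,2,0,3,0,1](8) P2=[0,0,4,1,4,5](0)

Answer: 5 2 0 3 0 1 8 0 0 4 1 4 5 0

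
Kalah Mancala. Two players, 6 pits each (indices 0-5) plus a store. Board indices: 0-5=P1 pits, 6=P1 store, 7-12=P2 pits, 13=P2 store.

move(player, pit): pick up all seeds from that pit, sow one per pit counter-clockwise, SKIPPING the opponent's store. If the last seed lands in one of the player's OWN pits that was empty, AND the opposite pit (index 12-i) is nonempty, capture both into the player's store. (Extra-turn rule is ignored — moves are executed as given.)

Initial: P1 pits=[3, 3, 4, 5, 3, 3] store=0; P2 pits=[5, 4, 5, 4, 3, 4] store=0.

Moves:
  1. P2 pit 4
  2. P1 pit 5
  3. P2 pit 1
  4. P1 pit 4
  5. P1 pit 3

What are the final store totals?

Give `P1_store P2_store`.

Answer: 3 2

Derivation:
Move 1: P2 pit4 -> P1=[4,3,4,5,3,3](0) P2=[5,4,5,4,0,5](1)
Move 2: P1 pit5 -> P1=[4,3,4,5,3,0](1) P2=[6,5,5,4,0,5](1)
Move 3: P2 pit1 -> P1=[4,3,4,5,3,0](1) P2=[6,0,6,5,1,6](2)
Move 4: P1 pit4 -> P1=[4,3,4,5,0,1](2) P2=[7,0,6,5,1,6](2)
Move 5: P1 pit3 -> P1=[4,3,4,0,1,2](3) P2=[8,1,6,5,1,6](2)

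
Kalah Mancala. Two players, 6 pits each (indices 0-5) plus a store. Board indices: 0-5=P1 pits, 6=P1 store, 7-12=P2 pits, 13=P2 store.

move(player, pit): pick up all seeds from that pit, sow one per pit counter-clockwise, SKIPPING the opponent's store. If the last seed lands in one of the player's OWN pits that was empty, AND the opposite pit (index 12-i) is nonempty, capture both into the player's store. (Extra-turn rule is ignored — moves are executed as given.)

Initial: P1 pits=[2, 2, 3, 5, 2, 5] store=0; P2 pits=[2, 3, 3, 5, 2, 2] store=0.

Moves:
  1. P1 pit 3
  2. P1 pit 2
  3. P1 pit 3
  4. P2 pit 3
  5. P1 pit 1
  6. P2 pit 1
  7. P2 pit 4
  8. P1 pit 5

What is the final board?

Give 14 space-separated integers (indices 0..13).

Answer: 4 1 1 1 6 0 2 4 1 5 2 1 6 2

Derivation:
Move 1: P1 pit3 -> P1=[2,2,3,0,3,6](1) P2=[3,4,3,5,2,2](0)
Move 2: P1 pit2 -> P1=[2,2,0,1,4,7](1) P2=[3,4,3,5,2,2](0)
Move 3: P1 pit3 -> P1=[2,2,0,0,5,7](1) P2=[3,4,3,5,2,2](0)
Move 4: P2 pit3 -> P1=[3,3,0,0,5,7](1) P2=[3,4,3,0,3,3](1)
Move 5: P1 pit1 -> P1=[3,0,1,1,6,7](1) P2=[3,4,3,0,3,3](1)
Move 6: P2 pit1 -> P1=[3,0,1,1,6,7](1) P2=[3,0,4,1,4,4](1)
Move 7: P2 pit4 -> P1=[4,1,1,1,6,7](1) P2=[3,0,4,1,0,5](2)
Move 8: P1 pit5 -> P1=[4,1,1,1,6,0](2) P2=[4,1,5,2,1,6](2)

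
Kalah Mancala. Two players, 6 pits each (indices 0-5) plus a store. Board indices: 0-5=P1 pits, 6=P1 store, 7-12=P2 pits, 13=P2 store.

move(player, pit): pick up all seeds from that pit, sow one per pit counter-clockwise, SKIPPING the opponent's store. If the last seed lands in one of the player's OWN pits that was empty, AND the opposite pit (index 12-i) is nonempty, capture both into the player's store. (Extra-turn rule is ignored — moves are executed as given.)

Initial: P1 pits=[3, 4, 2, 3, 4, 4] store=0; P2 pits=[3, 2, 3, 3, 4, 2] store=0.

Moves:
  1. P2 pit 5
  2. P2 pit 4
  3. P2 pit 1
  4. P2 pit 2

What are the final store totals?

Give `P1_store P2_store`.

Move 1: P2 pit5 -> P1=[4,4,2,3,4,4](0) P2=[3,2,3,3,4,0](1)
Move 2: P2 pit4 -> P1=[5,5,2,3,4,4](0) P2=[3,2,3,3,0,1](2)
Move 3: P2 pit1 -> P1=[5,5,2,3,4,4](0) P2=[3,0,4,4,0,1](2)
Move 4: P2 pit2 -> P1=[5,5,2,3,4,4](0) P2=[3,0,0,5,1,2](3)

Answer: 0 3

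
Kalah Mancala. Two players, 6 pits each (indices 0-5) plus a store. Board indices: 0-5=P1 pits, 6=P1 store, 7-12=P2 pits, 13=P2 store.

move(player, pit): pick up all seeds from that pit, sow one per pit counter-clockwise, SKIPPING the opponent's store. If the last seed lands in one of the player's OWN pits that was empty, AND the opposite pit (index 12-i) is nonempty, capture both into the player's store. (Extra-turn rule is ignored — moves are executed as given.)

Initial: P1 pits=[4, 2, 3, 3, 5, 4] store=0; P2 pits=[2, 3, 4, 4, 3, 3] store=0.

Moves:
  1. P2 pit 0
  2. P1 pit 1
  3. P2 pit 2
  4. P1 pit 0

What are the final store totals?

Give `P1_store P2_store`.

Move 1: P2 pit0 -> P1=[4,2,3,3,5,4](0) P2=[0,4,5,4,3,3](0)
Move 2: P1 pit1 -> P1=[4,0,4,4,5,4](0) P2=[0,4,5,4,3,3](0)
Move 3: P2 pit2 -> P1=[5,0,4,4,5,4](0) P2=[0,4,0,5,4,4](1)
Move 4: P1 pit0 -> P1=[0,1,5,5,6,5](0) P2=[0,4,0,5,4,4](1)

Answer: 0 1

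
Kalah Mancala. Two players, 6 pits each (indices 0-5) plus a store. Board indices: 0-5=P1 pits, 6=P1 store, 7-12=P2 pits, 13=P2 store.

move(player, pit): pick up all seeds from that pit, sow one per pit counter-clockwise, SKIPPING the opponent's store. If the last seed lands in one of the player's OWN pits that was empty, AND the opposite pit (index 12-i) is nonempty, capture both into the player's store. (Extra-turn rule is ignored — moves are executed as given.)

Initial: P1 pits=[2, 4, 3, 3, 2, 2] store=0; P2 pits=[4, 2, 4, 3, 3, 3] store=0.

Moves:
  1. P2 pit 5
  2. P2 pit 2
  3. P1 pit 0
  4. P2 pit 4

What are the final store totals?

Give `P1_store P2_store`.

Answer: 0 3

Derivation:
Move 1: P2 pit5 -> P1=[3,5,3,3,2,2](0) P2=[4,2,4,3,3,0](1)
Move 2: P2 pit2 -> P1=[3,5,3,3,2,2](0) P2=[4,2,0,4,4,1](2)
Move 3: P1 pit0 -> P1=[0,6,4,4,2,2](0) P2=[4,2,0,4,4,1](2)
Move 4: P2 pit4 -> P1=[1,7,4,4,2,2](0) P2=[4,2,0,4,0,2](3)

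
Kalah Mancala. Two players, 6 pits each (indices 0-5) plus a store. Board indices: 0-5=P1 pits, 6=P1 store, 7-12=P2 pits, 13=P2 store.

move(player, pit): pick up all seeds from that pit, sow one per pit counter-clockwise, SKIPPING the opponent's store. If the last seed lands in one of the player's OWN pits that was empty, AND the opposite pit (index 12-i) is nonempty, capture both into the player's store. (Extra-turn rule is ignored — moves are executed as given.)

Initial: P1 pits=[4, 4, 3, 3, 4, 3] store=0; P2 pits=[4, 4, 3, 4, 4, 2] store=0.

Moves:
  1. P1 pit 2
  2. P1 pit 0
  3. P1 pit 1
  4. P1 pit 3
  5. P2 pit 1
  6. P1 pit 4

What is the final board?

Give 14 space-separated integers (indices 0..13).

Answer: 0 0 2 0 0 7 3 6 1 6 6 6 4 1

Derivation:
Move 1: P1 pit2 -> P1=[4,4,0,4,5,4](0) P2=[4,4,3,4,4,2](0)
Move 2: P1 pit0 -> P1=[0,5,1,5,6,4](0) P2=[4,4,3,4,4,2](0)
Move 3: P1 pit1 -> P1=[0,0,2,6,7,5](1) P2=[4,4,3,4,4,2](0)
Move 4: P1 pit3 -> P1=[0,0,2,0,8,6](2) P2=[5,5,4,4,4,2](0)
Move 5: P2 pit1 -> P1=[0,0,2,0,8,6](2) P2=[5,0,5,5,5,3](1)
Move 6: P1 pit4 -> P1=[0,0,2,0,0,7](3) P2=[6,1,6,6,6,4](1)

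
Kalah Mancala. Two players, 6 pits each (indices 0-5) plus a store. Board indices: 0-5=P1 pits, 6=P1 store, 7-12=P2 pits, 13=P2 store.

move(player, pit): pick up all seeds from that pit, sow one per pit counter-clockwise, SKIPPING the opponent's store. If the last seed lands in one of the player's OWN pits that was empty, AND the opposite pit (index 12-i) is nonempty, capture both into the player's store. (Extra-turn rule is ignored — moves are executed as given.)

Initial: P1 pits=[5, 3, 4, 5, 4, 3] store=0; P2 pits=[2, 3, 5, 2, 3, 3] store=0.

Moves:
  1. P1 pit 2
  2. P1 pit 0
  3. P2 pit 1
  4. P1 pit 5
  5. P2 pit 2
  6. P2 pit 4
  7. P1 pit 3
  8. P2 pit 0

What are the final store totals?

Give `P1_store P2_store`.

Move 1: P1 pit2 -> P1=[5,3,0,6,5,4](1) P2=[2,3,5,2,3,3](0)
Move 2: P1 pit0 -> P1=[0,4,1,7,6,5](1) P2=[2,3,5,2,3,3](0)
Move 3: P2 pit1 -> P1=[0,4,1,7,6,5](1) P2=[2,0,6,3,4,3](0)
Move 4: P1 pit5 -> P1=[0,4,1,7,6,0](2) P2=[3,1,7,4,4,3](0)
Move 5: P2 pit2 -> P1=[1,5,2,7,6,0](2) P2=[3,1,0,5,5,4](1)
Move 6: P2 pit4 -> P1=[2,6,3,7,6,0](2) P2=[3,1,0,5,0,5](2)
Move 7: P1 pit3 -> P1=[2,6,3,0,7,1](3) P2=[4,2,1,6,0,5](2)
Move 8: P2 pit0 -> P1=[2,0,3,0,7,1](3) P2=[0,3,2,7,0,5](9)

Answer: 3 9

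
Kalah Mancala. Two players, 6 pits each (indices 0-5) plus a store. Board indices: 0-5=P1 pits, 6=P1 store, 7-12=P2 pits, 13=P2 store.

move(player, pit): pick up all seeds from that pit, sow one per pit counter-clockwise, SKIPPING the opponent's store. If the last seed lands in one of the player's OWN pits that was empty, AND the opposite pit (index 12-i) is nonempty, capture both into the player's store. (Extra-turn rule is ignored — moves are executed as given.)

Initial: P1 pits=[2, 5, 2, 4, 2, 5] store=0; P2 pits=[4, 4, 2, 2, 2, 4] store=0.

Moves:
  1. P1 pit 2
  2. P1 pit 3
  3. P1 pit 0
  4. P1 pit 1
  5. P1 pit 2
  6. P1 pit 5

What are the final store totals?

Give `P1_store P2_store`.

Move 1: P1 pit2 -> P1=[2,5,0,5,3,5](0) P2=[4,4,2,2,2,4](0)
Move 2: P1 pit3 -> P1=[2,5,0,0,4,6](1) P2=[5,5,2,2,2,4](0)
Move 3: P1 pit0 -> P1=[0,6,0,0,4,6](4) P2=[5,5,2,0,2,4](0)
Move 4: P1 pit1 -> P1=[0,0,1,1,5,7](5) P2=[6,5,2,0,2,4](0)
Move 5: P1 pit2 -> P1=[0,0,0,2,5,7](5) P2=[6,5,2,0,2,4](0)
Move 6: P1 pit5 -> P1=[0,0,0,2,5,0](6) P2=[7,6,3,1,3,5](0)

Answer: 6 0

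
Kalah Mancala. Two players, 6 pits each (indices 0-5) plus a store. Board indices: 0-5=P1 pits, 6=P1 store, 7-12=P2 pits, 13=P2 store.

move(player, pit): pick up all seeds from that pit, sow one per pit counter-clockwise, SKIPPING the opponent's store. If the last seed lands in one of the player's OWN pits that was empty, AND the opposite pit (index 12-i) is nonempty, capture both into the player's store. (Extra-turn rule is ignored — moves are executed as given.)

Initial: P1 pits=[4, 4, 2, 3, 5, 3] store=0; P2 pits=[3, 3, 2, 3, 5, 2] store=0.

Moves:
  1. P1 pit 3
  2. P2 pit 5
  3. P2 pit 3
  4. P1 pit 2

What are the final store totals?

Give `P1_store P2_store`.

Answer: 1 2

Derivation:
Move 1: P1 pit3 -> P1=[4,4,2,0,6,4](1) P2=[3,3,2,3,5,2](0)
Move 2: P2 pit5 -> P1=[5,4,2,0,6,4](1) P2=[3,3,2,3,5,0](1)
Move 3: P2 pit3 -> P1=[5,4,2,0,6,4](1) P2=[3,3,2,0,6,1](2)
Move 4: P1 pit2 -> P1=[5,4,0,1,7,4](1) P2=[3,3,2,0,6,1](2)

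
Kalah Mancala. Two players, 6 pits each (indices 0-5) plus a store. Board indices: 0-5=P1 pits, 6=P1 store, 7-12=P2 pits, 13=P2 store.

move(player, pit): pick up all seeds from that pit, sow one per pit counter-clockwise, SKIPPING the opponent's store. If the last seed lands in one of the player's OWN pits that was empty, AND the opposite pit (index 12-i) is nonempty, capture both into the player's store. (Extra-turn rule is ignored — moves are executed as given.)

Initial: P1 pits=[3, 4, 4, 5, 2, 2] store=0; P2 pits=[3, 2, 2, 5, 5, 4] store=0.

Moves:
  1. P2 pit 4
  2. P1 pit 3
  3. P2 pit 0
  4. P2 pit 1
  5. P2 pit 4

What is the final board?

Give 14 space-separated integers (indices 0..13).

Answer: 4 0 5 0 3 3 1 0 0 4 7 0 7 7

Derivation:
Move 1: P2 pit4 -> P1=[4,5,5,5,2,2](0) P2=[3,2,2,5,0,5](1)
Move 2: P1 pit3 -> P1=[4,5,5,0,3,3](1) P2=[4,3,2,5,0,5](1)
Move 3: P2 pit0 -> P1=[4,0,5,0,3,3](1) P2=[0,4,3,6,0,5](7)
Move 4: P2 pit1 -> P1=[4,0,5,0,3,3](1) P2=[0,0,4,7,1,6](7)
Move 5: P2 pit4 -> P1=[4,0,5,0,3,3](1) P2=[0,0,4,7,0,7](7)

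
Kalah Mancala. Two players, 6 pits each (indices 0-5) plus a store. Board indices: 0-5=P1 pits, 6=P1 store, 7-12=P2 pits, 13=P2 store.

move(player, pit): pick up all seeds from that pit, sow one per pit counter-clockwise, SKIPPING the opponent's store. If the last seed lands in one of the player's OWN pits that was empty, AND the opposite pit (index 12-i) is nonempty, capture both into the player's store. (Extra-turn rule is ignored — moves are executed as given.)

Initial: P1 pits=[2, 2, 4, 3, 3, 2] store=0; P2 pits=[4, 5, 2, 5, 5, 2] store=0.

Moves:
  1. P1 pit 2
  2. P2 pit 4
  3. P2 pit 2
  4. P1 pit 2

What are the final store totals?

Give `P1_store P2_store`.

Answer: 1 5

Derivation:
Move 1: P1 pit2 -> P1=[2,2,0,4,4,3](1) P2=[4,5,2,5,5,2](0)
Move 2: P2 pit4 -> P1=[3,3,1,4,4,3](1) P2=[4,5,2,5,0,3](1)
Move 3: P2 pit2 -> P1=[3,0,1,4,4,3](1) P2=[4,5,0,6,0,3](5)
Move 4: P1 pit2 -> P1=[3,0,0,5,4,3](1) P2=[4,5,0,6,0,3](5)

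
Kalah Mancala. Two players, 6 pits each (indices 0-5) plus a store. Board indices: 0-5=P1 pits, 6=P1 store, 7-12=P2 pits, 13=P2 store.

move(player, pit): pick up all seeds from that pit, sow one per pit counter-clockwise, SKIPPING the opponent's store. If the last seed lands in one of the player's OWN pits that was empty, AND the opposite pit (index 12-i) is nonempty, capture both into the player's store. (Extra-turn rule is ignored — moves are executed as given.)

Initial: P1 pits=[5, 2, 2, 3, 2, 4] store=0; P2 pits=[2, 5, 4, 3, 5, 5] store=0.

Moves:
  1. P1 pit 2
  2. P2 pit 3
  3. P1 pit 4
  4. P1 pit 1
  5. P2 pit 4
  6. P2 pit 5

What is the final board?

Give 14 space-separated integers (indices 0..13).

Move 1: P1 pit2 -> P1=[5,2,0,4,3,4](0) P2=[2,5,4,3,5,5](0)
Move 2: P2 pit3 -> P1=[5,2,0,4,3,4](0) P2=[2,5,4,0,6,6](1)
Move 3: P1 pit4 -> P1=[5,2,0,4,0,5](1) P2=[3,5,4,0,6,6](1)
Move 4: P1 pit1 -> P1=[5,0,1,5,0,5](1) P2=[3,5,4,0,6,6](1)
Move 5: P2 pit4 -> P1=[6,1,2,6,0,5](1) P2=[3,5,4,0,0,7](2)
Move 6: P2 pit5 -> P1=[7,2,3,7,1,6](1) P2=[3,5,4,0,0,0](3)

Answer: 7 2 3 7 1 6 1 3 5 4 0 0 0 3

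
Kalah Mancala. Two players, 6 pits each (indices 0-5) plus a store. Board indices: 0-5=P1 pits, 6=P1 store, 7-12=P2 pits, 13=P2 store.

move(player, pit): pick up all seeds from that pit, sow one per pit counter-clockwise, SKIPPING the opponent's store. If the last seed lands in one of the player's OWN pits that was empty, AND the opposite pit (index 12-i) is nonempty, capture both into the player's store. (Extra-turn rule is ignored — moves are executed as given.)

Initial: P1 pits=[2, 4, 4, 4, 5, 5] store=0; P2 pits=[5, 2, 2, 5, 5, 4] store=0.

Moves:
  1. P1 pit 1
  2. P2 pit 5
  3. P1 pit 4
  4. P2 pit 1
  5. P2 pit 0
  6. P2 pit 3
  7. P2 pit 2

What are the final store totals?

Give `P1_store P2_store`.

Move 1: P1 pit1 -> P1=[2,0,5,5,6,6](0) P2=[5,2,2,5,5,4](0)
Move 2: P2 pit5 -> P1=[3,1,6,5,6,6](0) P2=[5,2,2,5,5,0](1)
Move 3: P1 pit4 -> P1=[3,1,6,5,0,7](1) P2=[6,3,3,6,5,0](1)
Move 4: P2 pit1 -> P1=[3,1,6,5,0,7](1) P2=[6,0,4,7,6,0](1)
Move 5: P2 pit0 -> P1=[3,1,6,5,0,7](1) P2=[0,1,5,8,7,1](2)
Move 6: P2 pit3 -> P1=[4,2,7,6,1,7](1) P2=[0,1,5,0,8,2](3)
Move 7: P2 pit2 -> P1=[5,2,7,6,1,7](1) P2=[0,1,0,1,9,3](4)

Answer: 1 4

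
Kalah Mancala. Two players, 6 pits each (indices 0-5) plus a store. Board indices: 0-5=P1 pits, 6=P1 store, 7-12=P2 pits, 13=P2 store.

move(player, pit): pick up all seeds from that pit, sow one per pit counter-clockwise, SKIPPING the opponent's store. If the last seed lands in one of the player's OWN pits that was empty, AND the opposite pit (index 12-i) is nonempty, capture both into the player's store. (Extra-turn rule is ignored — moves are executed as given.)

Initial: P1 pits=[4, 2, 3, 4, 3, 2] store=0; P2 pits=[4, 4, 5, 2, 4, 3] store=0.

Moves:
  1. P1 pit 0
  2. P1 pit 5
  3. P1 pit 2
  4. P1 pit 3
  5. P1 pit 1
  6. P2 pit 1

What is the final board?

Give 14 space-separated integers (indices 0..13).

Move 1: P1 pit0 -> P1=[0,3,4,5,4,2](0) P2=[4,4,5,2,4,3](0)
Move 2: P1 pit5 -> P1=[0,3,4,5,4,0](1) P2=[5,4,5,2,4,3](0)
Move 3: P1 pit2 -> P1=[0,3,0,6,5,1](2) P2=[5,4,5,2,4,3](0)
Move 4: P1 pit3 -> P1=[0,3,0,0,6,2](3) P2=[6,5,6,2,4,3](0)
Move 5: P1 pit1 -> P1=[0,0,1,1,7,2](3) P2=[6,5,6,2,4,3](0)
Move 6: P2 pit1 -> P1=[0,0,1,1,7,2](3) P2=[6,0,7,3,5,4](1)

Answer: 0 0 1 1 7 2 3 6 0 7 3 5 4 1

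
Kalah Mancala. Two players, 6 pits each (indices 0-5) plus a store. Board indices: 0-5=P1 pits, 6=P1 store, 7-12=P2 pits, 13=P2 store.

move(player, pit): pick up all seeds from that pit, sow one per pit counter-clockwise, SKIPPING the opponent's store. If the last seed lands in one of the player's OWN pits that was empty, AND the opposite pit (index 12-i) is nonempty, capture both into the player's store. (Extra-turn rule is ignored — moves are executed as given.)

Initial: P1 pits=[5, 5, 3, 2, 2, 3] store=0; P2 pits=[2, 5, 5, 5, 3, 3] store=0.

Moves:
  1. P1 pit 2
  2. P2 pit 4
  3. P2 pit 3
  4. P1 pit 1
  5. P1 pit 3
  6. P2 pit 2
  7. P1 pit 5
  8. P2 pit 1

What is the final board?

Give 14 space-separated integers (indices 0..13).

Answer: 9 0 1 0 5 0 3 5 0 2 3 4 7 4

Derivation:
Move 1: P1 pit2 -> P1=[5,5,0,3,3,4](0) P2=[2,5,5,5,3,3](0)
Move 2: P2 pit4 -> P1=[6,5,0,3,3,4](0) P2=[2,5,5,5,0,4](1)
Move 3: P2 pit3 -> P1=[7,6,0,3,3,4](0) P2=[2,5,5,0,1,5](2)
Move 4: P1 pit1 -> P1=[7,0,1,4,4,5](1) P2=[3,5,5,0,1,5](2)
Move 5: P1 pit3 -> P1=[7,0,1,0,5,6](2) P2=[4,5,5,0,1,5](2)
Move 6: P2 pit2 -> P1=[8,0,1,0,5,6](2) P2=[4,5,0,1,2,6](3)
Move 7: P1 pit5 -> P1=[8,0,1,0,5,0](3) P2=[5,6,1,2,3,6](3)
Move 8: P2 pit1 -> P1=[9,0,1,0,5,0](3) P2=[5,0,2,3,4,7](4)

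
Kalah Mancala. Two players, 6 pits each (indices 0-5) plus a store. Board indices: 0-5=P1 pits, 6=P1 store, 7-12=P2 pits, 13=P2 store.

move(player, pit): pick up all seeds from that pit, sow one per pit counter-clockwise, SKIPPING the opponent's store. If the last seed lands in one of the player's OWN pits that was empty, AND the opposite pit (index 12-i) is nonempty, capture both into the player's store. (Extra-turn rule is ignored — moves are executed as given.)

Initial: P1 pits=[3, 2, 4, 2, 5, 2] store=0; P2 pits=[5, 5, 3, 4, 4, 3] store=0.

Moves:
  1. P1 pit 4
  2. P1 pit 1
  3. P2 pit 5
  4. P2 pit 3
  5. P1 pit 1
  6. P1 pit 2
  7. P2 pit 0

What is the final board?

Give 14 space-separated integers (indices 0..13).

Move 1: P1 pit4 -> P1=[3,2,4,2,0,3](1) P2=[6,6,4,4,4,3](0)
Move 2: P1 pit1 -> P1=[3,0,5,3,0,3](1) P2=[6,6,4,4,4,3](0)
Move 3: P2 pit5 -> P1=[4,1,5,3,0,3](1) P2=[6,6,4,4,4,0](1)
Move 4: P2 pit3 -> P1=[5,1,5,3,0,3](1) P2=[6,6,4,0,5,1](2)
Move 5: P1 pit1 -> P1=[5,0,6,3,0,3](1) P2=[6,6,4,0,5,1](2)
Move 6: P1 pit2 -> P1=[5,0,0,4,1,4](2) P2=[7,7,4,0,5,1](2)
Move 7: P2 pit0 -> P1=[6,0,0,4,1,4](2) P2=[0,8,5,1,6,2](3)

Answer: 6 0 0 4 1 4 2 0 8 5 1 6 2 3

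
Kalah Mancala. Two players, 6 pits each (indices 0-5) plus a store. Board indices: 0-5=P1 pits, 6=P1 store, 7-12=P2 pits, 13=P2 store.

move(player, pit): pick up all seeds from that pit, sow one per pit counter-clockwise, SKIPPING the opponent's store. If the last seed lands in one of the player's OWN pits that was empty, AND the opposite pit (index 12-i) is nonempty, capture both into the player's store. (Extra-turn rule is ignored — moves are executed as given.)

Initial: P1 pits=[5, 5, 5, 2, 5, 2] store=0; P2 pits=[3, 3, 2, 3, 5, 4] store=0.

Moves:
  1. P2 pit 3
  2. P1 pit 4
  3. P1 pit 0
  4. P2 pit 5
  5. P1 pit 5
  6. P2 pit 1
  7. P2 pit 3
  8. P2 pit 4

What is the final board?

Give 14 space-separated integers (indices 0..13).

Move 1: P2 pit3 -> P1=[5,5,5,2,5,2](0) P2=[3,3,2,0,6,5](1)
Move 2: P1 pit4 -> P1=[5,5,5,2,0,3](1) P2=[4,4,3,0,6,5](1)
Move 3: P1 pit0 -> P1=[0,6,6,3,1,4](1) P2=[4,4,3,0,6,5](1)
Move 4: P2 pit5 -> P1=[1,7,7,4,1,4](1) P2=[4,4,3,0,6,0](2)
Move 5: P1 pit5 -> P1=[1,7,7,4,1,0](2) P2=[5,5,4,0,6,0](2)
Move 6: P2 pit1 -> P1=[1,7,7,4,1,0](2) P2=[5,0,5,1,7,1](3)
Move 7: P2 pit3 -> P1=[1,7,7,4,1,0](2) P2=[5,0,5,0,8,1](3)
Move 8: P2 pit4 -> P1=[2,8,8,5,2,1](2) P2=[5,0,5,0,0,2](4)

Answer: 2 8 8 5 2 1 2 5 0 5 0 0 2 4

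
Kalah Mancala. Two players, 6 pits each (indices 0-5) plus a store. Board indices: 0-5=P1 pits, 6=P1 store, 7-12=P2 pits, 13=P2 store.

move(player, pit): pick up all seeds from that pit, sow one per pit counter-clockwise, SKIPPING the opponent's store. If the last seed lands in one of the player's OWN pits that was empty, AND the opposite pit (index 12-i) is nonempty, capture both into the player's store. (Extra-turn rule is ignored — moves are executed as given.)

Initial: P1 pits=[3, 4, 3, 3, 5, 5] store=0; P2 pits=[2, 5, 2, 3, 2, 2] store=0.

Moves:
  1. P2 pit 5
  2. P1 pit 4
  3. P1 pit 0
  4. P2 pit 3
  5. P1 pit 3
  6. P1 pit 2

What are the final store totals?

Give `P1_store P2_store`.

Answer: 10 2

Derivation:
Move 1: P2 pit5 -> P1=[4,4,3,3,5,5](0) P2=[2,5,2,3,2,0](1)
Move 2: P1 pit4 -> P1=[4,4,3,3,0,6](1) P2=[3,6,3,3,2,0](1)
Move 3: P1 pit0 -> P1=[0,5,4,4,0,6](8) P2=[3,0,3,3,2,0](1)
Move 4: P2 pit3 -> P1=[0,5,4,4,0,6](8) P2=[3,0,3,0,3,1](2)
Move 5: P1 pit3 -> P1=[0,5,4,0,1,7](9) P2=[4,0,3,0,3,1](2)
Move 6: P1 pit2 -> P1=[0,5,0,1,2,8](10) P2=[4,0,3,0,3,1](2)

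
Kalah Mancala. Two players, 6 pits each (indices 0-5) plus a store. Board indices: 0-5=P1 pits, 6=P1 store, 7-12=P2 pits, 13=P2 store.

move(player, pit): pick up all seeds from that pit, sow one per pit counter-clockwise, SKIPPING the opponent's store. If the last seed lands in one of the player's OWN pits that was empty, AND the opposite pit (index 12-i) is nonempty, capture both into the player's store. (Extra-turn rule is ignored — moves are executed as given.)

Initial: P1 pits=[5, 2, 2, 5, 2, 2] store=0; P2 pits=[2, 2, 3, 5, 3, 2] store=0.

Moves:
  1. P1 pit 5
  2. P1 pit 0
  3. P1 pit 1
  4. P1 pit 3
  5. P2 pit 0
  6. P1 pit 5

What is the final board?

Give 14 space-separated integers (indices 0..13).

Move 1: P1 pit5 -> P1=[5,2,2,5,2,0](1) P2=[3,2,3,5,3,2](0)
Move 2: P1 pit0 -> P1=[0,3,3,6,3,0](5) P2=[0,2,3,5,3,2](0)
Move 3: P1 pit1 -> P1=[0,0,4,7,4,0](5) P2=[0,2,3,5,3,2](0)
Move 4: P1 pit3 -> P1=[0,0,4,0,5,1](6) P2=[1,3,4,6,3,2](0)
Move 5: P2 pit0 -> P1=[0,0,4,0,5,1](6) P2=[0,4,4,6,3,2](0)
Move 6: P1 pit5 -> P1=[0,0,4,0,5,0](7) P2=[0,4,4,6,3,2](0)

Answer: 0 0 4 0 5 0 7 0 4 4 6 3 2 0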